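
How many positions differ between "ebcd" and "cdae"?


Comparing "ebcd" and "cdae" position by position:
  Position 0: 'e' vs 'c' => DIFFER
  Position 1: 'b' vs 'd' => DIFFER
  Position 2: 'c' vs 'a' => DIFFER
  Position 3: 'd' vs 'e' => DIFFER
Positions that differ: 4

4


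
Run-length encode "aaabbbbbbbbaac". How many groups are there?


Input: aaabbbbbbbbaac
Scanning for consecutive runs:
  Group 1: 'a' x 3 (positions 0-2)
  Group 2: 'b' x 8 (positions 3-10)
  Group 3: 'a' x 2 (positions 11-12)
  Group 4: 'c' x 1 (positions 13-13)
Total groups: 4

4


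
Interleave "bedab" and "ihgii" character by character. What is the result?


Interleaving "bedab" and "ihgii":
  Position 0: 'b' from first, 'i' from second => "bi"
  Position 1: 'e' from first, 'h' from second => "eh"
  Position 2: 'd' from first, 'g' from second => "dg"
  Position 3: 'a' from first, 'i' from second => "ai"
  Position 4: 'b' from first, 'i' from second => "bi"
Result: biehdgaibi

biehdgaibi


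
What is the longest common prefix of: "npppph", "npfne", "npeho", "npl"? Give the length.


Words: npppph, npfne, npeho, npl
  Position 0: all 'n' => match
  Position 1: all 'p' => match
  Position 2: ('p', 'f', 'e', 'l') => mismatch, stop
LCP = "np" (length 2)

2


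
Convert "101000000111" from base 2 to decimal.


Input: "101000000111" in base 2
Positional expansion:
  Digit '1' (value 1) x 2^11 = 2048
  Digit '0' (value 0) x 2^10 = 0
  Digit '1' (value 1) x 2^9 = 512
  Digit '0' (value 0) x 2^8 = 0
  Digit '0' (value 0) x 2^7 = 0
  Digit '0' (value 0) x 2^6 = 0
  Digit '0' (value 0) x 2^5 = 0
  Digit '0' (value 0) x 2^4 = 0
  Digit '0' (value 0) x 2^3 = 0
  Digit '1' (value 1) x 2^2 = 4
  Digit '1' (value 1) x 2^1 = 2
  Digit '1' (value 1) x 2^0 = 1
Sum = 2567

2567


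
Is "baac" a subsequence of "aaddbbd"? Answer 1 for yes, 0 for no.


Check if "baac" is a subsequence of "aaddbbd"
Greedy scan:
  Position 0 ('a'): no match needed
  Position 1 ('a'): no match needed
  Position 2 ('d'): no match needed
  Position 3 ('d'): no match needed
  Position 4 ('b'): matches sub[0] = 'b'
  Position 5 ('b'): no match needed
  Position 6 ('d'): no match needed
Only matched 1/4 characters => not a subsequence

0


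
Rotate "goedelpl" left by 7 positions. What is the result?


Input: "goedelpl", rotate left by 7
First 7 characters: "goedelp"
Remaining characters: "l"
Concatenate remaining + first: "l" + "goedelp" = "lgoedelp"

lgoedelp


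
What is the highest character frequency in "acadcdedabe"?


Input: acadcdedabe
Character counts:
  'a': 3
  'b': 1
  'c': 2
  'd': 3
  'e': 2
Maximum frequency: 3

3


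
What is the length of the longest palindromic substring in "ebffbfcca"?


Input: "ebffbfcca"
Checking substrings for palindromes:
  [1:5] "bffb" (len 4) => palindrome
  [3:6] "fbf" (len 3) => palindrome
  [2:4] "ff" (len 2) => palindrome
  [6:8] "cc" (len 2) => palindrome
Longest palindromic substring: "bffb" with length 4

4


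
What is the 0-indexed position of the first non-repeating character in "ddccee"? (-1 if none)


Input: ddccee
Character frequencies:
  'c': 2
  'd': 2
  'e': 2
Scanning left to right for freq == 1:
  Position 0 ('d'): freq=2, skip
  Position 1 ('d'): freq=2, skip
  Position 2 ('c'): freq=2, skip
  Position 3 ('c'): freq=2, skip
  Position 4 ('e'): freq=2, skip
  Position 5 ('e'): freq=2, skip
  No unique character found => answer = -1

-1


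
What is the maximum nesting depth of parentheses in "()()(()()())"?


Input: "()()(()()())"
Tracking depth:
  Position 0 '(': depth becomes 1
  Position 1 ')': depth becomes 0
  Position 2 '(': depth becomes 1
  Position 3 ')': depth becomes 0
  Position 4 '(': depth becomes 1
  Position 5 '(': depth becomes 2
  Position 6 ')': depth becomes 1
  Position 7 '(': depth becomes 2
  Position 8 ')': depth becomes 1
  Position 9 '(': depth becomes 2
  Position 10 ')': depth becomes 1
  Position 11 ')': depth becomes 0
Maximum depth reached: 2

2


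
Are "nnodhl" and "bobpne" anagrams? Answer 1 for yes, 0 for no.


Strings: "nnodhl", "bobpne"
Sorted first:  dhlnno
Sorted second: bbenop
Differ at position 0: 'd' vs 'b' => not anagrams

0


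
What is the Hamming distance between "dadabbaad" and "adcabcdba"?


Comparing "dadabbaad" and "adcabcdba" position by position:
  Position 0: 'd' vs 'a' => differ
  Position 1: 'a' vs 'd' => differ
  Position 2: 'd' vs 'c' => differ
  Position 3: 'a' vs 'a' => same
  Position 4: 'b' vs 'b' => same
  Position 5: 'b' vs 'c' => differ
  Position 6: 'a' vs 'd' => differ
  Position 7: 'a' vs 'b' => differ
  Position 8: 'd' vs 'a' => differ
Total differences (Hamming distance): 7

7


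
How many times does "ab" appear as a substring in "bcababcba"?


Searching for "ab" in "bcababcba"
Scanning each position:
  Position 0: "bc" => no
  Position 1: "ca" => no
  Position 2: "ab" => MATCH
  Position 3: "ba" => no
  Position 4: "ab" => MATCH
  Position 5: "bc" => no
  Position 6: "cb" => no
  Position 7: "ba" => no
Total occurrences: 2

2


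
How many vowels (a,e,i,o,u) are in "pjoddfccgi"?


Input: pjoddfccgi
Checking each character:
  'p' at position 0: consonant
  'j' at position 1: consonant
  'o' at position 2: vowel (running total: 1)
  'd' at position 3: consonant
  'd' at position 4: consonant
  'f' at position 5: consonant
  'c' at position 6: consonant
  'c' at position 7: consonant
  'g' at position 8: consonant
  'i' at position 9: vowel (running total: 2)
Total vowels: 2

2


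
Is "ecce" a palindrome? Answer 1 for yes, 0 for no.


Input: ecce
Reversed: ecce
  Compare pos 0 ('e') with pos 3 ('e'): match
  Compare pos 1 ('c') with pos 2 ('c'): match
Result: palindrome

1


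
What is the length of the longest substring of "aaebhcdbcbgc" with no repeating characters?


Input: "aaebhcdbcbgc"
Sliding window (track last position of each char):
  Position 0 ('a'): window [0,0] length 1 -- new best
  Position 1 ('a'): repeat (last at 0), move window start to 1
  Position 1 ('a'): window [1,1] length 1
  Position 2 ('e'): window [1,2] length 2 -- new best
  Position 3 ('b'): window [1,3] length 3 -- new best
  Position 4 ('h'): window [1,4] length 4 -- new best
  Position 5 ('c'): window [1,5] length 5 -- new best
  Position 6 ('d'): window [1,6] length 6 -- new best
  Position 7 ('b'): repeat (last at 3), move window start to 4
  Position 7 ('b'): window [4,7] length 4
  Position 8 ('c'): repeat (last at 5), move window start to 6
  Position 8 ('c'): window [6,8] length 3
  Position 9 ('b'): repeat (last at 7), move window start to 8
  Position 9 ('b'): window [8,9] length 2
  Position 10 ('g'): window [8,10] length 3
  Position 11 ('c'): repeat (last at 8), move window start to 9
  Position 11 ('c'): window [9,11] length 3
Longest substring with no repeats: "aebhcd" with length 6

6


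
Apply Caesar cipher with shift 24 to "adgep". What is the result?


Caesar cipher: shift "adgep" by 24
  'a' (pos 0) + 24 = pos 24 = 'y'
  'd' (pos 3) + 24 = pos 1 = 'b'
  'g' (pos 6) + 24 = pos 4 = 'e'
  'e' (pos 4) + 24 = pos 2 = 'c'
  'p' (pos 15) + 24 = pos 13 = 'n'
Result: ybecn

ybecn


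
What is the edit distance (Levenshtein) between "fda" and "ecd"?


Computing edit distance: "fda" -> "ecd"
DP table:
           e    c    d
      0    1    2    3
  f   1    1    2    3
  d   2    2    2    2
  a   3    3    3    3
Edit distance = dp[3][3] = 3

3


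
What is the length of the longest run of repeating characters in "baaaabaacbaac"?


Input: "baaaabaacbaac"
Scanning for longest run:
  Position 1 ('a'): new char, reset run to 1
  Position 2 ('a'): continues run of 'a', length=2
  Position 3 ('a'): continues run of 'a', length=3
  Position 4 ('a'): continues run of 'a', length=4
  Position 5 ('b'): new char, reset run to 1
  Position 6 ('a'): new char, reset run to 1
  Position 7 ('a'): continues run of 'a', length=2
  Position 8 ('c'): new char, reset run to 1
  Position 9 ('b'): new char, reset run to 1
  Position 10 ('a'): new char, reset run to 1
  Position 11 ('a'): continues run of 'a', length=2
  Position 12 ('c'): new char, reset run to 1
Longest run: 'a' with length 4

4


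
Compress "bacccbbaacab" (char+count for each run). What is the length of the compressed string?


Input: bacccbbaacab
Runs:
  'b' x 1 => "b1"
  'a' x 1 => "a1"
  'c' x 3 => "c3"
  'b' x 2 => "b2"
  'a' x 2 => "a2"
  'c' x 1 => "c1"
  'a' x 1 => "a1"
  'b' x 1 => "b1"
Compressed: "b1a1c3b2a2c1a1b1"
Compressed length: 16

16


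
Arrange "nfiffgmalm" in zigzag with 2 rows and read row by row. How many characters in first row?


Zigzag "nfiffgmalm" into 2 rows:
Placing characters:
  'n' => row 0
  'f' => row 1
  'i' => row 0
  'f' => row 1
  'f' => row 0
  'g' => row 1
  'm' => row 0
  'a' => row 1
  'l' => row 0
  'm' => row 1
Rows:
  Row 0: "nifml"
  Row 1: "ffgam"
First row length: 5

5


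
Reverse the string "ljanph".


Input: ljanph
Reading characters right to left:
  Position 5: 'h'
  Position 4: 'p'
  Position 3: 'n'
  Position 2: 'a'
  Position 1: 'j'
  Position 0: 'l'
Reversed: hpnajl

hpnajl


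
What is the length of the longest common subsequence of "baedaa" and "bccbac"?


LCS of "baedaa" and "bccbac"
DP table:
           b    c    c    b    a    c
      0    0    0    0    0    0    0
  b   0    1    1    1    1    1    1
  a   0    1    1    1    1    2    2
  e   0    1    1    1    1    2    2
  d   0    1    1    1    1    2    2
  a   0    1    1    1    1    2    2
  a   0    1    1    1    1    2    2
LCS length = dp[6][6] = 2

2


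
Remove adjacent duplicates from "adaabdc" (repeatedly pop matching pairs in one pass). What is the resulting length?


Input: adaabdc
Stack-based adjacent duplicate removal:
  Read 'a': push. Stack: a
  Read 'd': push. Stack: ad
  Read 'a': push. Stack: ada
  Read 'a': matches stack top 'a' => pop. Stack: ad
  Read 'b': push. Stack: adb
  Read 'd': push. Stack: adbd
  Read 'c': push. Stack: adbdc
Final stack: "adbdc" (length 5)

5


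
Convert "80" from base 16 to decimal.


Input: "80" in base 16
Positional expansion:
  Digit '8' (value 8) x 16^1 = 128
  Digit '0' (value 0) x 16^0 = 0
Sum = 128

128


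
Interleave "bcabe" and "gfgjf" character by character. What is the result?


Interleaving "bcabe" and "gfgjf":
  Position 0: 'b' from first, 'g' from second => "bg"
  Position 1: 'c' from first, 'f' from second => "cf"
  Position 2: 'a' from first, 'g' from second => "ag"
  Position 3: 'b' from first, 'j' from second => "bj"
  Position 4: 'e' from first, 'f' from second => "ef"
Result: bgcfagbjef

bgcfagbjef


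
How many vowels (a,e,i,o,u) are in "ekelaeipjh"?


Input: ekelaeipjh
Checking each character:
  'e' at position 0: vowel (running total: 1)
  'k' at position 1: consonant
  'e' at position 2: vowel (running total: 2)
  'l' at position 3: consonant
  'a' at position 4: vowel (running total: 3)
  'e' at position 5: vowel (running total: 4)
  'i' at position 6: vowel (running total: 5)
  'p' at position 7: consonant
  'j' at position 8: consonant
  'h' at position 9: consonant
Total vowels: 5

5


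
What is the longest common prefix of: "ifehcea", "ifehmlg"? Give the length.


Words: ifehcea, ifehmlg
  Position 0: all 'i' => match
  Position 1: all 'f' => match
  Position 2: all 'e' => match
  Position 3: all 'h' => match
  Position 4: ('c', 'm') => mismatch, stop
LCP = "ifeh" (length 4)

4


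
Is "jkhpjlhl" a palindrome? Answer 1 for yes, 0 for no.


Input: jkhpjlhl
Reversed: lhljphkj
  Compare pos 0 ('j') with pos 7 ('l'): MISMATCH
  Compare pos 1 ('k') with pos 6 ('h'): MISMATCH
  Compare pos 2 ('h') with pos 5 ('l'): MISMATCH
  Compare pos 3 ('p') with pos 4 ('j'): MISMATCH
Result: not a palindrome

0


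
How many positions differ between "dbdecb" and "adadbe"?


Comparing "dbdecb" and "adadbe" position by position:
  Position 0: 'd' vs 'a' => DIFFER
  Position 1: 'b' vs 'd' => DIFFER
  Position 2: 'd' vs 'a' => DIFFER
  Position 3: 'e' vs 'd' => DIFFER
  Position 4: 'c' vs 'b' => DIFFER
  Position 5: 'b' vs 'e' => DIFFER
Positions that differ: 6

6


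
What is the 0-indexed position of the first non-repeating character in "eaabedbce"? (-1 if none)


Input: eaabedbce
Character frequencies:
  'a': 2
  'b': 2
  'c': 1
  'd': 1
  'e': 3
Scanning left to right for freq == 1:
  Position 0 ('e'): freq=3, skip
  Position 1 ('a'): freq=2, skip
  Position 2 ('a'): freq=2, skip
  Position 3 ('b'): freq=2, skip
  Position 4 ('e'): freq=3, skip
  Position 5 ('d'): unique! => answer = 5

5


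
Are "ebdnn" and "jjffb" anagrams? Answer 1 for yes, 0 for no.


Strings: "ebdnn", "jjffb"
Sorted first:  bdenn
Sorted second: bffjj
Differ at position 1: 'd' vs 'f' => not anagrams

0


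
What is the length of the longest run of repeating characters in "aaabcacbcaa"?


Input: "aaabcacbcaa"
Scanning for longest run:
  Position 1 ('a'): continues run of 'a', length=2
  Position 2 ('a'): continues run of 'a', length=3
  Position 3 ('b'): new char, reset run to 1
  Position 4 ('c'): new char, reset run to 1
  Position 5 ('a'): new char, reset run to 1
  Position 6 ('c'): new char, reset run to 1
  Position 7 ('b'): new char, reset run to 1
  Position 8 ('c'): new char, reset run to 1
  Position 9 ('a'): new char, reset run to 1
  Position 10 ('a'): continues run of 'a', length=2
Longest run: 'a' with length 3

3


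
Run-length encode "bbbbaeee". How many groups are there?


Input: bbbbaeee
Scanning for consecutive runs:
  Group 1: 'b' x 4 (positions 0-3)
  Group 2: 'a' x 1 (positions 4-4)
  Group 3: 'e' x 3 (positions 5-7)
Total groups: 3

3


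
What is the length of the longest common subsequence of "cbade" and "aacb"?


LCS of "cbade" and "aacb"
DP table:
           a    a    c    b
      0    0    0    0    0
  c   0    0    0    1    1
  b   0    0    0    1    2
  a   0    1    1    1    2
  d   0    1    1    1    2
  e   0    1    1    1    2
LCS length = dp[5][4] = 2

2


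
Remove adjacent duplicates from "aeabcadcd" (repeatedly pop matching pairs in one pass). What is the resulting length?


Input: aeabcadcd
Stack-based adjacent duplicate removal:
  Read 'a': push. Stack: a
  Read 'e': push. Stack: ae
  Read 'a': push. Stack: aea
  Read 'b': push. Stack: aeab
  Read 'c': push. Stack: aeabc
  Read 'a': push. Stack: aeabca
  Read 'd': push. Stack: aeabcad
  Read 'c': push. Stack: aeabcadc
  Read 'd': push. Stack: aeabcadcd
Final stack: "aeabcadcd" (length 9)

9


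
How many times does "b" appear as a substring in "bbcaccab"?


Searching for "b" in "bbcaccab"
Scanning each position:
  Position 0: "b" => MATCH
  Position 1: "b" => MATCH
  Position 2: "c" => no
  Position 3: "a" => no
  Position 4: "c" => no
  Position 5: "c" => no
  Position 6: "a" => no
  Position 7: "b" => MATCH
Total occurrences: 3

3


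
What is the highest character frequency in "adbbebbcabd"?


Input: adbbebbcabd
Character counts:
  'a': 2
  'b': 5
  'c': 1
  'd': 2
  'e': 1
Maximum frequency: 5

5


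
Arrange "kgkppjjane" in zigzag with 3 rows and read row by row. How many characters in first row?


Zigzag "kgkppjjane" into 3 rows:
Placing characters:
  'k' => row 0
  'g' => row 1
  'k' => row 2
  'p' => row 1
  'p' => row 0
  'j' => row 1
  'j' => row 2
  'a' => row 1
  'n' => row 0
  'e' => row 1
Rows:
  Row 0: "kpn"
  Row 1: "gpjae"
  Row 2: "kj"
First row length: 3

3


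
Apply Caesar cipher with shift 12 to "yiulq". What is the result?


Caesar cipher: shift "yiulq" by 12
  'y' (pos 24) + 12 = pos 10 = 'k'
  'i' (pos 8) + 12 = pos 20 = 'u'
  'u' (pos 20) + 12 = pos 6 = 'g'
  'l' (pos 11) + 12 = pos 23 = 'x'
  'q' (pos 16) + 12 = pos 2 = 'c'
Result: kugxc

kugxc


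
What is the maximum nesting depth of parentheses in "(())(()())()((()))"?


Input: "(())(()())()((()))"
Tracking depth:
  Position 0 '(': depth becomes 1
  Position 1 '(': depth becomes 2
  Position 2 ')': depth becomes 1
  Position 3 ')': depth becomes 0
  Position 4 '(': depth becomes 1
  Position 5 '(': depth becomes 2
  Position 6 ')': depth becomes 1
  Position 7 '(': depth becomes 2
  Position 8 ')': depth becomes 1
  Position 9 ')': depth becomes 0
  Position 10 '(': depth becomes 1
  Position 11 ')': depth becomes 0
  Position 12 '(': depth becomes 1
  Position 13 '(': depth becomes 2
  Position 14 '(': depth becomes 3
  Position 15 ')': depth becomes 2
  Position 16 ')': depth becomes 1
  Position 17 ')': depth becomes 0
Maximum depth reached: 3

3


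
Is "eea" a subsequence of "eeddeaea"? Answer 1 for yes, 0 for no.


Check if "eea" is a subsequence of "eeddeaea"
Greedy scan:
  Position 0 ('e'): matches sub[0] = 'e'
  Position 1 ('e'): matches sub[1] = 'e'
  Position 2 ('d'): no match needed
  Position 3 ('d'): no match needed
  Position 4 ('e'): no match needed
  Position 5 ('a'): matches sub[2] = 'a'
  Position 6 ('e'): no match needed
  Position 7 ('a'): no match needed
All 3 characters matched => is a subsequence

1


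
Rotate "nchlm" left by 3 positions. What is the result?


Input: "nchlm", rotate left by 3
First 3 characters: "nch"
Remaining characters: "lm"
Concatenate remaining + first: "lm" + "nch" = "lmnch"

lmnch


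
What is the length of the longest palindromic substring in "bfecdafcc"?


Input: "bfecdafcc"
Checking substrings for palindromes:
  [7:9] "cc" (len 2) => palindrome
Longest palindromic substring: "cc" with length 2

2


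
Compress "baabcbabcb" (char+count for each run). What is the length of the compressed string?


Input: baabcbabcb
Runs:
  'b' x 1 => "b1"
  'a' x 2 => "a2"
  'b' x 1 => "b1"
  'c' x 1 => "c1"
  'b' x 1 => "b1"
  'a' x 1 => "a1"
  'b' x 1 => "b1"
  'c' x 1 => "c1"
  'b' x 1 => "b1"
Compressed: "b1a2b1c1b1a1b1c1b1"
Compressed length: 18

18


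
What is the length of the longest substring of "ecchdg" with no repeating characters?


Input: "ecchdg"
Sliding window (track last position of each char):
  Position 0 ('e'): window [0,0] length 1 -- new best
  Position 1 ('c'): window [0,1] length 2 -- new best
  Position 2 ('c'): repeat (last at 1), move window start to 2
  Position 2 ('c'): window [2,2] length 1
  Position 3 ('h'): window [2,3] length 2
  Position 4 ('d'): window [2,4] length 3 -- new best
  Position 5 ('g'): window [2,5] length 4 -- new best
Longest substring with no repeats: "chdg" with length 4

4


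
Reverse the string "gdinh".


Input: gdinh
Reading characters right to left:
  Position 4: 'h'
  Position 3: 'n'
  Position 2: 'i'
  Position 1: 'd'
  Position 0: 'g'
Reversed: hnidg

hnidg


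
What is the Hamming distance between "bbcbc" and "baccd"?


Comparing "bbcbc" and "baccd" position by position:
  Position 0: 'b' vs 'b' => same
  Position 1: 'b' vs 'a' => differ
  Position 2: 'c' vs 'c' => same
  Position 3: 'b' vs 'c' => differ
  Position 4: 'c' vs 'd' => differ
Total differences (Hamming distance): 3

3


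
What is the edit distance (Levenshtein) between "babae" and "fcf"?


Computing edit distance: "babae" -> "fcf"
DP table:
           f    c    f
      0    1    2    3
  b   1    1    2    3
  a   2    2    2    3
  b   3    3    3    3
  a   4    4    4    4
  e   5    5    5    5
Edit distance = dp[5][3] = 5

5


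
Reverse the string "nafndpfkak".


Input: nafndpfkak
Reading characters right to left:
  Position 9: 'k'
  Position 8: 'a'
  Position 7: 'k'
  Position 6: 'f'
  Position 5: 'p'
  Position 4: 'd'
  Position 3: 'n'
  Position 2: 'f'
  Position 1: 'a'
  Position 0: 'n'
Reversed: kakfpdnfan

kakfpdnfan


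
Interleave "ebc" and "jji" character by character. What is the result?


Interleaving "ebc" and "jji":
  Position 0: 'e' from first, 'j' from second => "ej"
  Position 1: 'b' from first, 'j' from second => "bj"
  Position 2: 'c' from first, 'i' from second => "ci"
Result: ejbjci

ejbjci


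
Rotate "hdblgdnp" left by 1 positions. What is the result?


Input: "hdblgdnp", rotate left by 1
First 1 characters: "h"
Remaining characters: "dblgdnp"
Concatenate remaining + first: "dblgdnp" + "h" = "dblgdnph"

dblgdnph


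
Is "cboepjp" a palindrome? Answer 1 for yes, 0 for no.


Input: cboepjp
Reversed: pjpeobc
  Compare pos 0 ('c') with pos 6 ('p'): MISMATCH
  Compare pos 1 ('b') with pos 5 ('j'): MISMATCH
  Compare pos 2 ('o') with pos 4 ('p'): MISMATCH
Result: not a palindrome

0


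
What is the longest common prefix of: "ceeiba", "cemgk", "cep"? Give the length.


Words: ceeiba, cemgk, cep
  Position 0: all 'c' => match
  Position 1: all 'e' => match
  Position 2: ('e', 'm', 'p') => mismatch, stop
LCP = "ce" (length 2)

2


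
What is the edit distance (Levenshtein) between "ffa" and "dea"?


Computing edit distance: "ffa" -> "dea"
DP table:
           d    e    a
      0    1    2    3
  f   1    1    2    3
  f   2    2    2    3
  a   3    3    3    2
Edit distance = dp[3][3] = 2

2


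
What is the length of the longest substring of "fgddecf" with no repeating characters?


Input: "fgddecf"
Sliding window (track last position of each char):
  Position 0 ('f'): window [0,0] length 1 -- new best
  Position 1 ('g'): window [0,1] length 2 -- new best
  Position 2 ('d'): window [0,2] length 3 -- new best
  Position 3 ('d'): repeat (last at 2), move window start to 3
  Position 3 ('d'): window [3,3] length 1
  Position 4 ('e'): window [3,4] length 2
  Position 5 ('c'): window [3,5] length 3
  Position 6 ('f'): window [3,6] length 4 -- new best
Longest substring with no repeats: "decf" with length 4

4


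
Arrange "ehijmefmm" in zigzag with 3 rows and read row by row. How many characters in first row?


Zigzag "ehijmefmm" into 3 rows:
Placing characters:
  'e' => row 0
  'h' => row 1
  'i' => row 2
  'j' => row 1
  'm' => row 0
  'e' => row 1
  'f' => row 2
  'm' => row 1
  'm' => row 0
Rows:
  Row 0: "emm"
  Row 1: "hjem"
  Row 2: "if"
First row length: 3

3


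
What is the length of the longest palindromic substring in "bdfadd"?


Input: "bdfadd"
Checking substrings for palindromes:
  [4:6] "dd" (len 2) => palindrome
Longest palindromic substring: "dd" with length 2

2


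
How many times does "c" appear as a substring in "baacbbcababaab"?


Searching for "c" in "baacbbcababaab"
Scanning each position:
  Position 0: "b" => no
  Position 1: "a" => no
  Position 2: "a" => no
  Position 3: "c" => MATCH
  Position 4: "b" => no
  Position 5: "b" => no
  Position 6: "c" => MATCH
  Position 7: "a" => no
  Position 8: "b" => no
  Position 9: "a" => no
  Position 10: "b" => no
  Position 11: "a" => no
  Position 12: "a" => no
  Position 13: "b" => no
Total occurrences: 2

2


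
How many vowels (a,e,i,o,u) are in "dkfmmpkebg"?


Input: dkfmmpkebg
Checking each character:
  'd' at position 0: consonant
  'k' at position 1: consonant
  'f' at position 2: consonant
  'm' at position 3: consonant
  'm' at position 4: consonant
  'p' at position 5: consonant
  'k' at position 6: consonant
  'e' at position 7: vowel (running total: 1)
  'b' at position 8: consonant
  'g' at position 9: consonant
Total vowels: 1

1


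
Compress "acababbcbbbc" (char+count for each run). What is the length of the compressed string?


Input: acababbcbbbc
Runs:
  'a' x 1 => "a1"
  'c' x 1 => "c1"
  'a' x 1 => "a1"
  'b' x 1 => "b1"
  'a' x 1 => "a1"
  'b' x 2 => "b2"
  'c' x 1 => "c1"
  'b' x 3 => "b3"
  'c' x 1 => "c1"
Compressed: "a1c1a1b1a1b2c1b3c1"
Compressed length: 18

18


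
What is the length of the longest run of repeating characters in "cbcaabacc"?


Input: "cbcaabacc"
Scanning for longest run:
  Position 1 ('b'): new char, reset run to 1
  Position 2 ('c'): new char, reset run to 1
  Position 3 ('a'): new char, reset run to 1
  Position 4 ('a'): continues run of 'a', length=2
  Position 5 ('b'): new char, reset run to 1
  Position 6 ('a'): new char, reset run to 1
  Position 7 ('c'): new char, reset run to 1
  Position 8 ('c'): continues run of 'c', length=2
Longest run: 'a' with length 2

2


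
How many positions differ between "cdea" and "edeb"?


Comparing "cdea" and "edeb" position by position:
  Position 0: 'c' vs 'e' => DIFFER
  Position 1: 'd' vs 'd' => same
  Position 2: 'e' vs 'e' => same
  Position 3: 'a' vs 'b' => DIFFER
Positions that differ: 2

2


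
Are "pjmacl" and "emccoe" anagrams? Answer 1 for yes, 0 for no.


Strings: "pjmacl", "emccoe"
Sorted first:  acjlmp
Sorted second: cceemo
Differ at position 0: 'a' vs 'c' => not anagrams

0


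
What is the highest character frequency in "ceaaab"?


Input: ceaaab
Character counts:
  'a': 3
  'b': 1
  'c': 1
  'e': 1
Maximum frequency: 3

3


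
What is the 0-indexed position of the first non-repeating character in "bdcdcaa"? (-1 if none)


Input: bdcdcaa
Character frequencies:
  'a': 2
  'b': 1
  'c': 2
  'd': 2
Scanning left to right for freq == 1:
  Position 0 ('b'): unique! => answer = 0

0


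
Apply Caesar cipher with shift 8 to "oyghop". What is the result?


Caesar cipher: shift "oyghop" by 8
  'o' (pos 14) + 8 = pos 22 = 'w'
  'y' (pos 24) + 8 = pos 6 = 'g'
  'g' (pos 6) + 8 = pos 14 = 'o'
  'h' (pos 7) + 8 = pos 15 = 'p'
  'o' (pos 14) + 8 = pos 22 = 'w'
  'p' (pos 15) + 8 = pos 23 = 'x'
Result: wgopwx

wgopwx


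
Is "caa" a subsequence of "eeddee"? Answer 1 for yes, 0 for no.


Check if "caa" is a subsequence of "eeddee"
Greedy scan:
  Position 0 ('e'): no match needed
  Position 1 ('e'): no match needed
  Position 2 ('d'): no match needed
  Position 3 ('d'): no match needed
  Position 4 ('e'): no match needed
  Position 5 ('e'): no match needed
Only matched 0/3 characters => not a subsequence

0


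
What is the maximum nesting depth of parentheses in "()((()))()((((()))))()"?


Input: "()((()))()((((()))))()"
Tracking depth:
  Position 0 '(': depth becomes 1
  Position 1 ')': depth becomes 0
  Position 2 '(': depth becomes 1
  Position 3 '(': depth becomes 2
  Position 4 '(': depth becomes 3
  Position 5 ')': depth becomes 2
  Position 6 ')': depth becomes 1
  Position 7 ')': depth becomes 0
  Position 8 '(': depth becomes 1
  Position 9 ')': depth becomes 0
  Position 10 '(': depth becomes 1
  Position 11 '(': depth becomes 2
  Position 12 '(': depth becomes 3
  Position 13 '(': depth becomes 4
  Position 14 '(': depth becomes 5
  Position 15 ')': depth becomes 4
  Position 16 ')': depth becomes 3
  Position 17 ')': depth becomes 2
  Position 18 ')': depth becomes 1
  Position 19 ')': depth becomes 0
  Position 20 '(': depth becomes 1
  Position 21 ')': depth becomes 0
Maximum depth reached: 5

5


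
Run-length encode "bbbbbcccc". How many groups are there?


Input: bbbbbcccc
Scanning for consecutive runs:
  Group 1: 'b' x 5 (positions 0-4)
  Group 2: 'c' x 4 (positions 5-8)
Total groups: 2

2


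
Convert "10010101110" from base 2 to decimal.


Input: "10010101110" in base 2
Positional expansion:
  Digit '1' (value 1) x 2^10 = 1024
  Digit '0' (value 0) x 2^9 = 0
  Digit '0' (value 0) x 2^8 = 0
  Digit '1' (value 1) x 2^7 = 128
  Digit '0' (value 0) x 2^6 = 0
  Digit '1' (value 1) x 2^5 = 32
  Digit '0' (value 0) x 2^4 = 0
  Digit '1' (value 1) x 2^3 = 8
  Digit '1' (value 1) x 2^2 = 4
  Digit '1' (value 1) x 2^1 = 2
  Digit '0' (value 0) x 2^0 = 0
Sum = 1198

1198


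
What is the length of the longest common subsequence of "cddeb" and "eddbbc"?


LCS of "cddeb" and "eddbbc"
DP table:
           e    d    d    b    b    c
      0    0    0    0    0    0    0
  c   0    0    0    0    0    0    1
  d   0    0    1    1    1    1    1
  d   0    0    1    2    2    2    2
  e   0    1    1    2    2    2    2
  b   0    1    1    2    3    3    3
LCS length = dp[5][6] = 3

3


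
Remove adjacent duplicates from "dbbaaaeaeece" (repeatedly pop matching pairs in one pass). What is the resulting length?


Input: dbbaaaeaeece
Stack-based adjacent duplicate removal:
  Read 'd': push. Stack: d
  Read 'b': push. Stack: db
  Read 'b': matches stack top 'b' => pop. Stack: d
  Read 'a': push. Stack: da
  Read 'a': matches stack top 'a' => pop. Stack: d
  Read 'a': push. Stack: da
  Read 'e': push. Stack: dae
  Read 'a': push. Stack: daea
  Read 'e': push. Stack: daeae
  Read 'e': matches stack top 'e' => pop. Stack: daea
  Read 'c': push. Stack: daeac
  Read 'e': push. Stack: daeace
Final stack: "daeace" (length 6)

6


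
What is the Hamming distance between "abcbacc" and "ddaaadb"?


Comparing "abcbacc" and "ddaaadb" position by position:
  Position 0: 'a' vs 'd' => differ
  Position 1: 'b' vs 'd' => differ
  Position 2: 'c' vs 'a' => differ
  Position 3: 'b' vs 'a' => differ
  Position 4: 'a' vs 'a' => same
  Position 5: 'c' vs 'd' => differ
  Position 6: 'c' vs 'b' => differ
Total differences (Hamming distance): 6

6


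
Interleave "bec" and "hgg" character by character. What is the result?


Interleaving "bec" and "hgg":
  Position 0: 'b' from first, 'h' from second => "bh"
  Position 1: 'e' from first, 'g' from second => "eg"
  Position 2: 'c' from first, 'g' from second => "cg"
Result: bhegcg

bhegcg


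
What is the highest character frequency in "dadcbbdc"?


Input: dadcbbdc
Character counts:
  'a': 1
  'b': 2
  'c': 2
  'd': 3
Maximum frequency: 3

3


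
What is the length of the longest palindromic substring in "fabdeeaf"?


Input: "fabdeeaf"
Checking substrings for palindromes:
  [4:6] "ee" (len 2) => palindrome
Longest palindromic substring: "ee" with length 2

2


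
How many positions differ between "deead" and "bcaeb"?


Comparing "deead" and "bcaeb" position by position:
  Position 0: 'd' vs 'b' => DIFFER
  Position 1: 'e' vs 'c' => DIFFER
  Position 2: 'e' vs 'a' => DIFFER
  Position 3: 'a' vs 'e' => DIFFER
  Position 4: 'd' vs 'b' => DIFFER
Positions that differ: 5

5


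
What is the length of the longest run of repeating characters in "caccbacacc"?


Input: "caccbacacc"
Scanning for longest run:
  Position 1 ('a'): new char, reset run to 1
  Position 2 ('c'): new char, reset run to 1
  Position 3 ('c'): continues run of 'c', length=2
  Position 4 ('b'): new char, reset run to 1
  Position 5 ('a'): new char, reset run to 1
  Position 6 ('c'): new char, reset run to 1
  Position 7 ('a'): new char, reset run to 1
  Position 8 ('c'): new char, reset run to 1
  Position 9 ('c'): continues run of 'c', length=2
Longest run: 'c' with length 2

2


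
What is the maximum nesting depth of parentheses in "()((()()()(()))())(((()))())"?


Input: "()((()()()(()))())(((()))())"
Tracking depth:
  Position 0 '(': depth becomes 1
  Position 1 ')': depth becomes 0
  Position 2 '(': depth becomes 1
  Position 3 '(': depth becomes 2
  Position 4 '(': depth becomes 3
  Position 5 ')': depth becomes 2
  Position 6 '(': depth becomes 3
  Position 7 ')': depth becomes 2
  Position 8 '(': depth becomes 3
  Position 9 ')': depth becomes 2
  Position 10 '(': depth becomes 3
  Position 11 '(': depth becomes 4
  Position 12 ')': depth becomes 3
  Position 13 ')': depth becomes 2
  Position 14 ')': depth becomes 1
  Position 15 '(': depth becomes 2
  Position 16 ')': depth becomes 1
  Position 17 ')': depth becomes 0
  Position 18 '(': depth becomes 1
  Position 19 '(': depth becomes 2
  Position 20 '(': depth becomes 3
  Position 21 '(': depth becomes 4
  Position 22 ')': depth becomes 3
  Position 23 ')': depth becomes 2
  Position 24 ')': depth becomes 1
  Position 25 '(': depth becomes 2
  Position 26 ')': depth becomes 1
  Position 27 ')': depth becomes 0
Maximum depth reached: 4

4


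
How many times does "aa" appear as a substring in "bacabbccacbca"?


Searching for "aa" in "bacabbccacbca"
Scanning each position:
  Position 0: "ba" => no
  Position 1: "ac" => no
  Position 2: "ca" => no
  Position 3: "ab" => no
  Position 4: "bb" => no
  Position 5: "bc" => no
  Position 6: "cc" => no
  Position 7: "ca" => no
  Position 8: "ac" => no
  Position 9: "cb" => no
  Position 10: "bc" => no
  Position 11: "ca" => no
Total occurrences: 0

0


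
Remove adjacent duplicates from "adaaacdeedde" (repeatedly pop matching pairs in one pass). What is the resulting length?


Input: adaaacdeedde
Stack-based adjacent duplicate removal:
  Read 'a': push. Stack: a
  Read 'd': push. Stack: ad
  Read 'a': push. Stack: ada
  Read 'a': matches stack top 'a' => pop. Stack: ad
  Read 'a': push. Stack: ada
  Read 'c': push. Stack: adac
  Read 'd': push. Stack: adacd
  Read 'e': push. Stack: adacde
  Read 'e': matches stack top 'e' => pop. Stack: adacd
  Read 'd': matches stack top 'd' => pop. Stack: adac
  Read 'd': push. Stack: adacd
  Read 'e': push. Stack: adacde
Final stack: "adacde" (length 6)

6


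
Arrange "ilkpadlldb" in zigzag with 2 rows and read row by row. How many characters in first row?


Zigzag "ilkpadlldb" into 2 rows:
Placing characters:
  'i' => row 0
  'l' => row 1
  'k' => row 0
  'p' => row 1
  'a' => row 0
  'd' => row 1
  'l' => row 0
  'l' => row 1
  'd' => row 0
  'b' => row 1
Rows:
  Row 0: "ikald"
  Row 1: "lpdlb"
First row length: 5

5


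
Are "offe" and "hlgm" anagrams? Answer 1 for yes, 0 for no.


Strings: "offe", "hlgm"
Sorted first:  effo
Sorted second: ghlm
Differ at position 0: 'e' vs 'g' => not anagrams

0


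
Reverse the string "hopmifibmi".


Input: hopmifibmi
Reading characters right to left:
  Position 9: 'i'
  Position 8: 'm'
  Position 7: 'b'
  Position 6: 'i'
  Position 5: 'f'
  Position 4: 'i'
  Position 3: 'm'
  Position 2: 'p'
  Position 1: 'o'
  Position 0: 'h'
Reversed: imbifimpoh

imbifimpoh


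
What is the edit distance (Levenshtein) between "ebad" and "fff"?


Computing edit distance: "ebad" -> "fff"
DP table:
           f    f    f
      0    1    2    3
  e   1    1    2    3
  b   2    2    2    3
  a   3    3    3    3
  d   4    4    4    4
Edit distance = dp[4][3] = 4

4


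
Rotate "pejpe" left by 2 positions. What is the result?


Input: "pejpe", rotate left by 2
First 2 characters: "pe"
Remaining characters: "jpe"
Concatenate remaining + first: "jpe" + "pe" = "jpepe"

jpepe


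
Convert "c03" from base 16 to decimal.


Input: "c03" in base 16
Positional expansion:
  Digit 'c' (value 12) x 16^2 = 3072
  Digit '0' (value 0) x 16^1 = 0
  Digit '3' (value 3) x 16^0 = 3
Sum = 3075

3075


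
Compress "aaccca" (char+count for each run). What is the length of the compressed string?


Input: aaccca
Runs:
  'a' x 2 => "a2"
  'c' x 3 => "c3"
  'a' x 1 => "a1"
Compressed: "a2c3a1"
Compressed length: 6

6


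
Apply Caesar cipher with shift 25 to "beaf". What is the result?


Caesar cipher: shift "beaf" by 25
  'b' (pos 1) + 25 = pos 0 = 'a'
  'e' (pos 4) + 25 = pos 3 = 'd'
  'a' (pos 0) + 25 = pos 25 = 'z'
  'f' (pos 5) + 25 = pos 4 = 'e'
Result: adze

adze


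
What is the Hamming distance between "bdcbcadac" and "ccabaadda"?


Comparing "bdcbcadac" and "ccabaadda" position by position:
  Position 0: 'b' vs 'c' => differ
  Position 1: 'd' vs 'c' => differ
  Position 2: 'c' vs 'a' => differ
  Position 3: 'b' vs 'b' => same
  Position 4: 'c' vs 'a' => differ
  Position 5: 'a' vs 'a' => same
  Position 6: 'd' vs 'd' => same
  Position 7: 'a' vs 'd' => differ
  Position 8: 'c' vs 'a' => differ
Total differences (Hamming distance): 6

6


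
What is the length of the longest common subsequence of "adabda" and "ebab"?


LCS of "adabda" and "ebab"
DP table:
           e    b    a    b
      0    0    0    0    0
  a   0    0    0    1    1
  d   0    0    0    1    1
  a   0    0    0    1    1
  b   0    0    1    1    2
  d   0    0    1    1    2
  a   0    0    1    2    2
LCS length = dp[6][4] = 2

2


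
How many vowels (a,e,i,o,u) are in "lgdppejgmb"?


Input: lgdppejgmb
Checking each character:
  'l' at position 0: consonant
  'g' at position 1: consonant
  'd' at position 2: consonant
  'p' at position 3: consonant
  'p' at position 4: consonant
  'e' at position 5: vowel (running total: 1)
  'j' at position 6: consonant
  'g' at position 7: consonant
  'm' at position 8: consonant
  'b' at position 9: consonant
Total vowels: 1

1


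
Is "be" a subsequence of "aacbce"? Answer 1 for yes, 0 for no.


Check if "be" is a subsequence of "aacbce"
Greedy scan:
  Position 0 ('a'): no match needed
  Position 1 ('a'): no match needed
  Position 2 ('c'): no match needed
  Position 3 ('b'): matches sub[0] = 'b'
  Position 4 ('c'): no match needed
  Position 5 ('e'): matches sub[1] = 'e'
All 2 characters matched => is a subsequence

1


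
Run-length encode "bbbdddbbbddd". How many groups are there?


Input: bbbdddbbbddd
Scanning for consecutive runs:
  Group 1: 'b' x 3 (positions 0-2)
  Group 2: 'd' x 3 (positions 3-5)
  Group 3: 'b' x 3 (positions 6-8)
  Group 4: 'd' x 3 (positions 9-11)
Total groups: 4

4


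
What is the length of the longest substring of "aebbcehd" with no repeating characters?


Input: "aebbcehd"
Sliding window (track last position of each char):
  Position 0 ('a'): window [0,0] length 1 -- new best
  Position 1 ('e'): window [0,1] length 2 -- new best
  Position 2 ('b'): window [0,2] length 3 -- new best
  Position 3 ('b'): repeat (last at 2), move window start to 3
  Position 3 ('b'): window [3,3] length 1
  Position 4 ('c'): window [3,4] length 2
  Position 5 ('e'): window [3,5] length 3
  Position 6 ('h'): window [3,6] length 4 -- new best
  Position 7 ('d'): window [3,7] length 5 -- new best
Longest substring with no repeats: "bcehd" with length 5

5


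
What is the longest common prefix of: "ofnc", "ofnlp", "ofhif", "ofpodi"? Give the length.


Words: ofnc, ofnlp, ofhif, ofpodi
  Position 0: all 'o' => match
  Position 1: all 'f' => match
  Position 2: ('n', 'n', 'h', 'p') => mismatch, stop
LCP = "of" (length 2)

2


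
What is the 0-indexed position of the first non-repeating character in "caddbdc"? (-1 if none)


Input: caddbdc
Character frequencies:
  'a': 1
  'b': 1
  'c': 2
  'd': 3
Scanning left to right for freq == 1:
  Position 0 ('c'): freq=2, skip
  Position 1 ('a'): unique! => answer = 1

1


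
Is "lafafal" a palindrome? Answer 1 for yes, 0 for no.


Input: lafafal
Reversed: lafafal
  Compare pos 0 ('l') with pos 6 ('l'): match
  Compare pos 1 ('a') with pos 5 ('a'): match
  Compare pos 2 ('f') with pos 4 ('f'): match
Result: palindrome

1


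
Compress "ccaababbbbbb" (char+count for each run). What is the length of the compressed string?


Input: ccaababbbbbb
Runs:
  'c' x 2 => "c2"
  'a' x 2 => "a2"
  'b' x 1 => "b1"
  'a' x 1 => "a1"
  'b' x 6 => "b6"
Compressed: "c2a2b1a1b6"
Compressed length: 10

10


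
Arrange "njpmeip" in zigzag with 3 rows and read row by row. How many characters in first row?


Zigzag "njpmeip" into 3 rows:
Placing characters:
  'n' => row 0
  'j' => row 1
  'p' => row 2
  'm' => row 1
  'e' => row 0
  'i' => row 1
  'p' => row 2
Rows:
  Row 0: "ne"
  Row 1: "jmi"
  Row 2: "pp"
First row length: 2

2


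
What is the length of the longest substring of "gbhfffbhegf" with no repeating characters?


Input: "gbhfffbhegf"
Sliding window (track last position of each char):
  Position 0 ('g'): window [0,0] length 1 -- new best
  Position 1 ('b'): window [0,1] length 2 -- new best
  Position 2 ('h'): window [0,2] length 3 -- new best
  Position 3 ('f'): window [0,3] length 4 -- new best
  Position 4 ('f'): repeat (last at 3), move window start to 4
  Position 4 ('f'): window [4,4] length 1
  Position 5 ('f'): repeat (last at 4), move window start to 5
  Position 5 ('f'): window [5,5] length 1
  Position 6 ('b'): window [5,6] length 2
  Position 7 ('h'): window [5,7] length 3
  Position 8 ('e'): window [5,8] length 4
  Position 9 ('g'): window [5,9] length 5 -- new best
  Position 10 ('f'): repeat (last at 5), move window start to 6
  Position 10 ('f'): window [6,10] length 5
Longest substring with no repeats: "fbheg" with length 5

5


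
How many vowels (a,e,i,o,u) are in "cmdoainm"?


Input: cmdoainm
Checking each character:
  'c' at position 0: consonant
  'm' at position 1: consonant
  'd' at position 2: consonant
  'o' at position 3: vowel (running total: 1)
  'a' at position 4: vowel (running total: 2)
  'i' at position 5: vowel (running total: 3)
  'n' at position 6: consonant
  'm' at position 7: consonant
Total vowels: 3

3
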